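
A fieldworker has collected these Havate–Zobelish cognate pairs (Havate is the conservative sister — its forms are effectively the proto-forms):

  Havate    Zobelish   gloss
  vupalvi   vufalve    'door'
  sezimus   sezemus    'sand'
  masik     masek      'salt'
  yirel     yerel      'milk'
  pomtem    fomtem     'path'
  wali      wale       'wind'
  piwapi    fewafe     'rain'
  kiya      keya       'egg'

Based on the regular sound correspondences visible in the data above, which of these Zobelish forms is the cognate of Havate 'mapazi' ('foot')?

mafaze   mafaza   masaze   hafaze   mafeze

mafaze

vupalvi ~ vufalve — Havate p corresponds to Zobelish f between vowels (before a back vowel).
vupalvi ~ vufalve, wali ~ wale — Havate i corresponds to Zobelish e word-finally.
Applying these to Havate 'mapazi':
  mapazi → mafazi   (p→f between vowels (before a back vowel))
  mafazi → mafaze   (i→e word-finally)
So the Zobelish cognate is 'mafaze'.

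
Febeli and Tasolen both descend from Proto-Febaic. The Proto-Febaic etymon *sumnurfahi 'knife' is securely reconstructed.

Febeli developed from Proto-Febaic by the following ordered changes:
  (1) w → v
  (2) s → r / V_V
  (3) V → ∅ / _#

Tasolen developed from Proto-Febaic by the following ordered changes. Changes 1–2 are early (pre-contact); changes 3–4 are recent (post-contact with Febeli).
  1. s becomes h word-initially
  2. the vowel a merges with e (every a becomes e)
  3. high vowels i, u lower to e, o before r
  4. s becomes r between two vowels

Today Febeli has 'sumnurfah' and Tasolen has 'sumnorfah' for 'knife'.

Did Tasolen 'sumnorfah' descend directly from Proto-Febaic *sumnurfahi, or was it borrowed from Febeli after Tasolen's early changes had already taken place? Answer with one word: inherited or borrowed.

borrowed

If inherited, *sumnurfahi would pass through all of Tasolen's changes:
Tasolen: *sumnurfahi > humnurfahi > humnurfehi > humnorfehi  (by debuccalisation, vowel merger, pre-rhotic lowering)
If borrowed from Febeli 'sumnurfah' after the early changes, it would undergo only the recent ones:
  rule 3 (pre-rhotic lowering): sumnurfah → sumnorfah
  rule 4 (rhotacism): no change (sumnorfah)
  ⇒ as a loan: sumnorfah
Tasolen 'sumnorfah' matches the loan outcome 'sumnorfah', not the inherited 'humnorfehi' — it skipped the early Tasolen changes, so it was borrowed from Febeli.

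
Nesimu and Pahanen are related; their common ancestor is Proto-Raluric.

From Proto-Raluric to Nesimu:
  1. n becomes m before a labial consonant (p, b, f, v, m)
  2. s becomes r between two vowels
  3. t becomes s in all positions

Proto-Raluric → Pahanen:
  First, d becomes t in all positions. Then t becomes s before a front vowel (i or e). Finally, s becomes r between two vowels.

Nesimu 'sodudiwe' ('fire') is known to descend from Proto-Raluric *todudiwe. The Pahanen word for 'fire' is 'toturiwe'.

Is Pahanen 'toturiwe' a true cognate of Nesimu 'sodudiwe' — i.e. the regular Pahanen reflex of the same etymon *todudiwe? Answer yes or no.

yes

Derive the expected Pahanen reflex of *todudiwe:
Pahanen: *todudiwe > totutiwe > totusiwe > toturiwe  (by unconditioned shift, palatalisation, rhotacism)
Pahanen 'toturiwe' matches the regular reflex exactly, so the pair is cognate.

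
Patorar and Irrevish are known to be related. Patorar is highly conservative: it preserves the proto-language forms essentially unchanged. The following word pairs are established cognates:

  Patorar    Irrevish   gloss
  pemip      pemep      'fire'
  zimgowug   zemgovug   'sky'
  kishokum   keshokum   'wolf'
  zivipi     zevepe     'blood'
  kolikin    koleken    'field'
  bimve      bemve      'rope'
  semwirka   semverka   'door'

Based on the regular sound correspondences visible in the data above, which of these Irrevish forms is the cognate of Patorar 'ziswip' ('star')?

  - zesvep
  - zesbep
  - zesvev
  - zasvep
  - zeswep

zesvep

kishokum ~ keshokum, kolikin ~ koleken — Patorar i corresponds to Irrevish e after a consonant, before a consonant other than r, m, n, p, b, f, v.
semwirka ~ semverka — Patorar w corresponds to Irrevish v after a consonant, before a front vowel.
pemip ~ pemep, zivipi ~ zevepe — Patorar i corresponds to Irrevish e after a consonant, before a labial obstruent.
Applying these to Patorar 'ziswip':
  ziswip → zeswip   (i→e after a consonant, before a consonant other than r, m, n, p, b, f, v)
  zeswip → zesvip   (w→v after a consonant, before a front vowel)
  zesvip → zesvep   (i→e after a consonant, before a labial obstruent)
So the Irrevish cognate is 'zesvep'.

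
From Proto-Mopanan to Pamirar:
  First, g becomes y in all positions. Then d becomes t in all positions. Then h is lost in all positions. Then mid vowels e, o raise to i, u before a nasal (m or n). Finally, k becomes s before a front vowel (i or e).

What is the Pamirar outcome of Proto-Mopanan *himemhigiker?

imimiyiser

Pamirar: *himemhigiker > himemhiyiker > imemiyiker > imimiyiker > imimiyiser  (by unconditioned shift, h-loss, pre-nasal raising, palatalisation)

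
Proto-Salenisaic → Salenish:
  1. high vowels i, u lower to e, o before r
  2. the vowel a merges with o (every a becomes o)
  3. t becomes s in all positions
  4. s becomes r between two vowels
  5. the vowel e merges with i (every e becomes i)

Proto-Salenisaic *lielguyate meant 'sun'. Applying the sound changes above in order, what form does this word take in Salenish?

Salenish: *lielguyate
  lielguyate (rule 1 does not apply)
  lielguyate → lielguyote   [vowel merger]
  lielguyote → lielguyose   [unconditioned shift]
  lielguyose → lielguyore   [rhotacism]
  lielguyore → liilguyori   [vowel merger]
  giving Salenish liilguyori.

liilguyori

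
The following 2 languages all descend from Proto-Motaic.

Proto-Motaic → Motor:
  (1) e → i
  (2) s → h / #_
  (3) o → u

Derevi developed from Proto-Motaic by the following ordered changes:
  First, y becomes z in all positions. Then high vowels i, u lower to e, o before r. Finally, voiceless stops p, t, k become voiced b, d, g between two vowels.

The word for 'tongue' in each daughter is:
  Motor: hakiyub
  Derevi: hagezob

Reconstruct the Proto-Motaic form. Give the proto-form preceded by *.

Position 6: Motor has u, Derevi has o. Taking the neighbouring segments as reconstructed: Motor u could go back to *o or *u; Derevi o can only go back to *o — the one source consistent with every daughter is *o.
Position 4: Motor has i, Derevi has e. Taking the neighbouring segments as reconstructed: Motor i could go back to *e or *i; Derevi e can only go back to *e — the one source consistent with every daughter is *e.
This points to *hakeyob. Verify forward in each daughter:
Motor: *hakeyob
  hakeyob → hakiyob   [vowel merger]
  hakiyob (rule 2 does not apply)
  hakiyob → hakiyub   [vowel merger]
  giving Motor hakiyub.
Derevi: *hakeyob > hakezob > hagezob  (by unconditioned shift, intervocalic voicing)
*hakeyob is the unique common source.

*hakeyob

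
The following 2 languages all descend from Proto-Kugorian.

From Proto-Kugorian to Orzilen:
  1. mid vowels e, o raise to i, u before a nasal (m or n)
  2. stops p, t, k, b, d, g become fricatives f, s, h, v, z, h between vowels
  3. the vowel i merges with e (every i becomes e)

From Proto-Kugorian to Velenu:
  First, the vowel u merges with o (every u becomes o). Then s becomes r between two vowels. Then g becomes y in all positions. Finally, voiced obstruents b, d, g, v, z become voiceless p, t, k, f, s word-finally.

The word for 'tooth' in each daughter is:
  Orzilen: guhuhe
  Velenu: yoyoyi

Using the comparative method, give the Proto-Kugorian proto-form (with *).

Position 2: Orzilen has u, Velenu has o. Taking the neighbouring segments as reconstructed: Orzilen u can only go back to *u; Velenu o could go back to *o or *u — the one source consistent with every daughter is *u.
Position 3: Orzilen has h, Velenu has y. Taking the neighbouring segments as reconstructed: Orzilen h could go back to *k or *g or *h; Velenu y could go back to *g or *y — the one source consistent with every daughter is *g.
This points to *gugugi. Verify forward in each daughter:
Orzilen: *gugugi
  gugugi (rule 1 does not apply)
  gugugi → guhuhi   [intervocalic lenition]
  guhuhi → guhuhe   [vowel merger]
  giving Orzilen guhuhe.
Velenu: *gugugi
  gugugi → gogogi   [vowel merger]
  gogogi (rule 2 does not apply)
  gogogi → yoyoyi   [unconditioned shift]
  yoyoyi (rule 4 does not apply)
  giving Velenu yoyoyi.
Only *gugugi yields all of Orzilen guhuhe, Velenu yoyoyi.

*gugugi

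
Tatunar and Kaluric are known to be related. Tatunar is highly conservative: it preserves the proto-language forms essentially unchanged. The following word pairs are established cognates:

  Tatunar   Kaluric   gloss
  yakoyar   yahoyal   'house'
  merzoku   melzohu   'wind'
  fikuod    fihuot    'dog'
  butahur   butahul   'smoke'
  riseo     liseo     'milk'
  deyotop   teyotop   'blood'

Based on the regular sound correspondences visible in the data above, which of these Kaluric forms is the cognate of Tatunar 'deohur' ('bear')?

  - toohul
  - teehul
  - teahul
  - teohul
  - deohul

deyotop ~ teyotop — Tatunar d corresponds to Kaluric t word-initially before a front vowel.
yakoyar ~ yahoyal, butahur ~ butahul — Tatunar r corresponds to Kaluric l word-finally.
Applying these to Tatunar 'deohur':
  deohur → teohur   (d→t word-initially before a front vowel)
  teohur → teohul   (r→l word-finally)
So the Kaluric cognate is 'teohul'.

teohul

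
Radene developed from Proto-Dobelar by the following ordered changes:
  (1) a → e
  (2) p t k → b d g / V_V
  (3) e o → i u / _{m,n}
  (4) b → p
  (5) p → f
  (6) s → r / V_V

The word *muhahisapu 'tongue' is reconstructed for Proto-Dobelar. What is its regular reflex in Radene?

Radene: start from *muhahisapu.
  rule 1 (vowel merger): muhahisapu → muhehisepu
  rule 2 (intervocalic voicing): muhehisepu → muhehisebu
  rule 3: no change — muhehisebu
  rule 4 (unconditioned shift): muhehisebu → muhehisepu
  rule 5 (unconditioned shift): muhehisepu → muhehisefu
  rule 6 (rhotacism): muhehisefu → muhehirefu
  ⇒ Radene muhehirefu

muhehirefu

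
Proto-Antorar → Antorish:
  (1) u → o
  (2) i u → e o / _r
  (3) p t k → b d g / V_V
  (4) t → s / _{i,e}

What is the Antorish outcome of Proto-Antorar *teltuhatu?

seltohado

Antorish: start from *teltuhatu.
  rule 1 (vowel merger): teltuhatu → teltohato
  rule 2: no change — teltohato
  rule 3 (intervocalic voicing): teltohato → teltohado
  rule 4 (palatalisation): teltohado → seltohado
  ⇒ Antorish seltohado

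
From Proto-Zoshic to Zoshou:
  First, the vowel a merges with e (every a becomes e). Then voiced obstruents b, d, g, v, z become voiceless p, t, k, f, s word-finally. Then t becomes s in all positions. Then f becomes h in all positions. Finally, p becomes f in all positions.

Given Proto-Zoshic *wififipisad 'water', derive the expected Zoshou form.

wihihifises

Zoshou: *wififipisad
  wififipisad → wififipised   [vowel merger]
  wififipised → wififipiset   [final devoicing]
  wififipiset → wififipises   [unconditioned shift]
  wififipises → wihihipises   [unconditioned shift]
  wihihipises → wihihifises   [unconditioned shift]
  giving Zoshou wihihifises.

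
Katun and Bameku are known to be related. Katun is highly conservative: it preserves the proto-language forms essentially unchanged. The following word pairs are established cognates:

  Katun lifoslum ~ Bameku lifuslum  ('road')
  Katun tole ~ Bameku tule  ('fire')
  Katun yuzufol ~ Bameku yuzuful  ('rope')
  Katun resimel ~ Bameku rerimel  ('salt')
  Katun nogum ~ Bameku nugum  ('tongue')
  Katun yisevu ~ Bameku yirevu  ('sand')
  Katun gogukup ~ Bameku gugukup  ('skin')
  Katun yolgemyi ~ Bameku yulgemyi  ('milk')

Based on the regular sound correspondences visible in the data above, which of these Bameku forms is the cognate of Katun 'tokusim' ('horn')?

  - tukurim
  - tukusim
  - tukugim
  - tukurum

lifoslum ~ lifuslum, tole ~ tule — Katun o corresponds to Bameku u after a consonant, before a consonant other than r, m, n, p, b, f, v.
resimel ~ rerimel — Katun s corresponds to Bameku r between vowels (before a front vowel).
Applying these to Katun 'tokusim':
  tokusim → tukusim   (o→u after a consonant, before a consonant other than r, m, n, p, b, f, v)
  tukusim → tukurim   (s→r between vowels (before a front vowel))
So the Bameku cognate is 'tukurim'.

tukurim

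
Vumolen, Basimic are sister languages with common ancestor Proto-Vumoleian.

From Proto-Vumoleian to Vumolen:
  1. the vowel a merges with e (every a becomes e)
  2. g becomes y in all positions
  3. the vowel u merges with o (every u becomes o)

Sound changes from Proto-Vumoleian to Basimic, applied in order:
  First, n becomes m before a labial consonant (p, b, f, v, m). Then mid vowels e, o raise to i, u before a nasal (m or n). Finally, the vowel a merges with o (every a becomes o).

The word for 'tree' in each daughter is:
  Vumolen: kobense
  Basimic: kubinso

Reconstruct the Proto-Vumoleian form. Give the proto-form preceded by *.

Position 4: Vumolen has e, Basimic has i. Taking the neighbouring segments as reconstructed: Vumolen e could go back to *a or *e; Basimic i could go back to *e or *i — the one source consistent with every daughter is *e.
Position 2: Vumolen has o, Basimic has u. Taking the neighbouring segments as reconstructed: Vumolen o could go back to *o or *u; Basimic u can only go back to *u — the one source consistent with every daughter is *u.
Verify the candidate proto-form against each daughter:
Vumolen: start from *kubensa.
  rule 1 (vowel merger): kubensa → kubense
  rule 2: no change — kubense
  rule 3 (vowel merger): kubense → kobense
  ⇒ Vumolen kobense
Basimic: start from *kubensa.
  rule 1: no change — kubensa
  rule 2 (pre-nasal raising): kubensa → kubinsa
  rule 3 (vowel merger): kubinsa → kubinso
  ⇒ Basimic kubinso
Only *kubensa yields all of Vumolen kobense, Basimic kubinso.

*kubensa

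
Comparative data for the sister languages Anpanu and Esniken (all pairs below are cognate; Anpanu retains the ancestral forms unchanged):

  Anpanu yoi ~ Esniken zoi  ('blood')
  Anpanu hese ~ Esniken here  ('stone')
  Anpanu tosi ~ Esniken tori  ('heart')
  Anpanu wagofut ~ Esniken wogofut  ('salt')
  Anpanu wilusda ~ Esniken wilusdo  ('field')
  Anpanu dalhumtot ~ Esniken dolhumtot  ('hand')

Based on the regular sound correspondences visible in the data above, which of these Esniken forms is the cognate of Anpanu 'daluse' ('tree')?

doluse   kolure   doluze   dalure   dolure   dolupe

dolure

wagofut ~ wogofut, dalhumtot ~ dolhumtot — Anpanu a corresponds to Esniken o after a consonant, before a consonant other than r, m, n, p, b, f, v.
hese ~ here — Anpanu s corresponds to Esniken r between vowels (before a front vowel).
Applying these to Anpanu 'daluse':
  daluse → doluse   (a→o after a consonant, before a consonant other than r, m, n, p, b, f, v)
  doluse → dolure   (s→r between vowels (before a front vowel))
So the Esniken cognate is 'dolure'.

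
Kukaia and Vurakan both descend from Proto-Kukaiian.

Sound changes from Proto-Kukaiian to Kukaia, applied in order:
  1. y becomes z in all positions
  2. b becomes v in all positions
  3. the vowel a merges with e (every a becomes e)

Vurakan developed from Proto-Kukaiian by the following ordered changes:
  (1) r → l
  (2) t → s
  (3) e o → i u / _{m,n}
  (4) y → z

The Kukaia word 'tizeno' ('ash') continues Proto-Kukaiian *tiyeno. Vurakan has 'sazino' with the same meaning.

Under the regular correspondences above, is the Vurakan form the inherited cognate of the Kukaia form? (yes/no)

Derive the expected Vurakan reflex of *tiyeno:
Vurakan: *tiyeno
  tiyeno (rule 1 does not apply)
  tiyeno → siyeno   [unconditioned shift]
  siyeno → siyino   [pre-nasal raising]
  siyino → sizino   [unconditioned shift]
  giving Vurakan sizino.
The regular Vurakan reflex would be 'sizino', but the attested form is 'sazino'. The correspondence is irregular, so they are not cognates (the Vurakan form has a different source).

no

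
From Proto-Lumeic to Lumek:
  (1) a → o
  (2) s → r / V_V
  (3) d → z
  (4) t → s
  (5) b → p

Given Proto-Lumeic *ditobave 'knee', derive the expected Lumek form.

zisopove

Lumek: start from *ditobave.
  rule 1 (vowel merger): ditobave → ditobove
  rule 2: no change — ditobove
  rule 3 (unconditioned shift): ditobove → zitobove
  rule 4 (unconditioned shift): zitobove → zisobove
  rule 5 (unconditioned shift): zisobove → zisopove
  ⇒ Lumek zisopove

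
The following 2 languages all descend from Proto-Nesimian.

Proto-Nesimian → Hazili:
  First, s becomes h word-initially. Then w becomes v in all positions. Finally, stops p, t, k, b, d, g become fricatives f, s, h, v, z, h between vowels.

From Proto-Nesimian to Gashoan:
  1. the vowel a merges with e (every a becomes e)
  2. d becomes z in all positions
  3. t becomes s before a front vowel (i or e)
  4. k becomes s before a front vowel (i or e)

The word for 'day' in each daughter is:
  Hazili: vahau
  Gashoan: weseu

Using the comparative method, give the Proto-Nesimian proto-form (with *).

Position 1: Hazili has v, Gashoan has w. Gashoan preserves w here (none of its changes turn any other segment into w), so the proto-segment is *w.
Position 4: Hazili has a, Gashoan has e. Hazili preserves a here (none of its changes turn any other segment into a), so the proto-segment is *a.
Continuing position by position gives *wakau; check it forward:
Hazili: start from *wakau.
  rule 1: no change — wakau
  rule 2 (unconditioned shift): wakau → vakau
  rule 3 (intervocalic lenition): vakau → vahau
  ⇒ Hazili vahau
Gashoan: start from *wakau.
  rule 1 (vowel merger): wakau → wekeu
  rule 2: no change — wekeu
  rule 3: no change — wekeu
  rule 4 (palatalisation): wekeu → weseu
  ⇒ Gashoan weseu
No other proto-form is consistent with every reflex, so the reconstruction is *wakau.

*wakau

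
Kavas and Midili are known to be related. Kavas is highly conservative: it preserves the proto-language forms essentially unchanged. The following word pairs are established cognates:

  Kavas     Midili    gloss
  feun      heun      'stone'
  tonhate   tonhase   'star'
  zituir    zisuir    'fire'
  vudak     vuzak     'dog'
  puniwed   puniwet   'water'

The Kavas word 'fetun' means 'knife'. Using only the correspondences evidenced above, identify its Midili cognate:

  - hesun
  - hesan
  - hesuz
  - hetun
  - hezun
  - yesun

hesun

feun ~ heun — Kavas f corresponds to Midili h word-initially before a front vowel.
zituir ~ zisuir — Kavas t corresponds to Midili s between vowels (before a back vowel).
Applying these to Kavas 'fetun':
  fetun → hetun   (f→h word-initially before a front vowel)
  hetun → hesun   (t→s between vowels (before a back vowel))
So the Midili cognate is 'hesun'.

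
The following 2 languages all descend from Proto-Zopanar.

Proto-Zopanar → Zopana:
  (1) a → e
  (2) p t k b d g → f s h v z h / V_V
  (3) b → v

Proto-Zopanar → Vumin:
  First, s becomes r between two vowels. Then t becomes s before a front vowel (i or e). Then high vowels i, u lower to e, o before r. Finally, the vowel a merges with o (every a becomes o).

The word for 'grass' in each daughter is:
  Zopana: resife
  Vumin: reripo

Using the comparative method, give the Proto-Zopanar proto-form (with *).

Position 6: Zopana has e, Vumin has o. Taking the neighbouring segments as reconstructed: Zopana e could go back to *a or *e; Vumin o could go back to *a or *o — the one source consistent with every daughter is *a.
Position 5: Zopana has f, Vumin has p. Vumin preserves p here (none of its changes turn any other segment into p), so the proto-segment is *p.
Verify the candidate proto-form against each daughter:
Zopana: *resipa > resipe > resife  (by vowel merger, intervocalic lenition)
Vumin: *resipa
  resipa → reripa   [rhotacism]
  reripa (rule 2 does not apply)
  reripa (rule 3 does not apply)
  reripa → reripo   [vowel merger]
  giving Vumin reripo.
No other proto-form is consistent with every reflex, so the reconstruction is *resipa.

*resipa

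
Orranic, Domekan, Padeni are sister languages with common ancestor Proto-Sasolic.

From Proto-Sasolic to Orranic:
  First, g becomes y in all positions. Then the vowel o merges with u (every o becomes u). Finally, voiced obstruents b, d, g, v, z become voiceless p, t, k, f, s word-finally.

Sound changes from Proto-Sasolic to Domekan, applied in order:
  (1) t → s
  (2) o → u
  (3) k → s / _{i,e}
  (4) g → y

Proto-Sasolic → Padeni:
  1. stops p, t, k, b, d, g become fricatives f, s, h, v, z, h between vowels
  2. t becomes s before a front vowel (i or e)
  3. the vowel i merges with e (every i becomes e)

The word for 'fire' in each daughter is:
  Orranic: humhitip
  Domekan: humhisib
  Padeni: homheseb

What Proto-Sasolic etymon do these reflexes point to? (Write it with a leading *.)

*homhitib

Position 8: Orranic has p, Domekan has b, Padeni has b. Domekan preserves b here (none of its changes turn any other segment into b), so the proto-segment is *b.
Position 5: Orranic has i, Domekan has i, Padeni has e. Orranic preserves i here (none of its changes turn any other segment into i), so the proto-segment is *i.
Verify the candidate proto-form against each daughter:
Orranic: *homhitib > humhitib > humhitip  (by vowel merger, final devoicing)
Domekan: *homhitib
  homhitib → homhisib   [unconditioned shift]
  homhisib → humhisib   [vowel merger]
  humhisib (rule 3 does not apply)
  humhisib (rule 4 does not apply)
  giving Domekan humhisib.
Padeni: start from *homhitib.
  rule 1 (intervocalic lenition): homhitib → homhisib
  rule 2: no change — homhisib
  rule 3 (vowel merger): homhisib → homheseb
  ⇒ Padeni homheseb
Only *homhitib yields all of Orranic humhitip, Domekan humhisib, Padeni homheseb.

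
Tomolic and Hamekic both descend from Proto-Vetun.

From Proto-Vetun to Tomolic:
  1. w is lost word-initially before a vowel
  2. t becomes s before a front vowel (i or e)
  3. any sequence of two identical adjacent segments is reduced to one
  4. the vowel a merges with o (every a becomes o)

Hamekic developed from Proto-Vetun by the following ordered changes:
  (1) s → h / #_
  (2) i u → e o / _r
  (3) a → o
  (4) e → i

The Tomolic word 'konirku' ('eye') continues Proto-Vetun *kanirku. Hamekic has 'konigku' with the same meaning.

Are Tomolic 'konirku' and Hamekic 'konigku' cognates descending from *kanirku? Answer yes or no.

Derive the expected Hamekic reflex of *kanirku:
Hamekic: *kanirku > kanerku > konerku > konirku  (by pre-rhotic lowering, vowel merger, vowel merger)
The regular Hamekic reflex would be 'konirku', but the attested form is 'konigku'. The correspondence is irregular, so they are not cognates (the Hamekic form has a different source).

no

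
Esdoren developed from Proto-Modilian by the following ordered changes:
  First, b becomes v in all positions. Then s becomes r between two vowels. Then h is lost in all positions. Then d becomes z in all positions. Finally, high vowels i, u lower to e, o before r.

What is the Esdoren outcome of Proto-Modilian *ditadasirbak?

zitazarervak

Esdoren: *ditadasirbak > ditadasirvak > ditadarirvak > zitazarirvak > zitazarervak  (by unconditioned shift, rhotacism, unconditioned shift, pre-rhotic lowering)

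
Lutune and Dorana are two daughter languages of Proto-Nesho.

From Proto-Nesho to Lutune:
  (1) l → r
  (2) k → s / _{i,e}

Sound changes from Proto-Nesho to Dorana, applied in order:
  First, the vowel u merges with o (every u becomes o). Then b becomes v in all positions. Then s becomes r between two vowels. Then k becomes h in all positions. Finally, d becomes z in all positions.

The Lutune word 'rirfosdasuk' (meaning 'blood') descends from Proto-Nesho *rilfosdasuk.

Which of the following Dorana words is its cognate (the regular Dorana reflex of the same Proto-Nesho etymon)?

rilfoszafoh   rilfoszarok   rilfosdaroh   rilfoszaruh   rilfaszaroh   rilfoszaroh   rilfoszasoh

Dorana: *rilfosdasuk > rilfosdasok > rilfosdarok > rilfosdaroh > rilfoszaroh  (by vowel merger, rhotacism, unconditioned shift, unconditioned shift)
Only 'rilfoszaroh' matches the regular Dorana development of *rilfosdasuk.

rilfoszaroh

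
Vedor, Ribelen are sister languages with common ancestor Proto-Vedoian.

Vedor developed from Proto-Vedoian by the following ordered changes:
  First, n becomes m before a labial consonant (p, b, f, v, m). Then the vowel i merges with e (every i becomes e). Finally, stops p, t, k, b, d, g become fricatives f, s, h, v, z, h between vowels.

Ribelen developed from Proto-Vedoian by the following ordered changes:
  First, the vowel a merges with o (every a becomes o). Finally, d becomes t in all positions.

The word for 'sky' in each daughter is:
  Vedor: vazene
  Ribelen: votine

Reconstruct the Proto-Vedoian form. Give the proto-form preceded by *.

Position 4: Vedor has e, Ribelen has i. Ribelen preserves i here (none of its changes turn any other segment into i), so the proto-segment is *i.
Position 3: Vedor has z, Ribelen has t. Taking the neighbouring segments as reconstructed: Vedor z could go back to *d or *z; Ribelen t could go back to *t or *d — the one source consistent with every daughter is *d.
Position 2: Vedor has a, Ribelen has o. Vedor preserves a here (none of its changes turn any other segment into a), so the proto-segment is *a.
The remaining positions agree across the daughters. Check the candidate against every language:
Vedor: *vadine > vadene > vazene  (by vowel merger, intervocalic lenition)
Ribelen: start from *vadine.
  rule 1 (vowel merger): vadine → vodine
  rule 2 (unconditioned shift): vodine → votine
  ⇒ Ribelen votine
Only *vadine yields all of Vedor vazene, Ribelen votine.

*vadine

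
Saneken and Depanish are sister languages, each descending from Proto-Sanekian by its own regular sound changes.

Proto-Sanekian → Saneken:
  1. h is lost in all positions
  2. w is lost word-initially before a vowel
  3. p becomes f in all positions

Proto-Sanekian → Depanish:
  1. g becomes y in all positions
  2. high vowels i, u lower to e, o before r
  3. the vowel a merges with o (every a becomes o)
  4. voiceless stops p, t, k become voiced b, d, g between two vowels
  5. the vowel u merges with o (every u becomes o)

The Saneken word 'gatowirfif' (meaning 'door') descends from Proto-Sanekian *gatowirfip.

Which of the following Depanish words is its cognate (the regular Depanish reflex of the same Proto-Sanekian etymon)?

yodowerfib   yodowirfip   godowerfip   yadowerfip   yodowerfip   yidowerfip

Depanish: start from *gatowirfip.
  rule 1 (unconditioned shift): gatowirfip → yatowirfip
  rule 2 (pre-rhotic lowering): yatowirfip → yatowerfip
  rule 3 (vowel merger): yatowerfip → yotowerfip
  rule 4 (intervocalic voicing): yotowerfip → yodowerfip
  rule 5: no change — yodowerfip
  ⇒ Depanish yodowerfip
Among the options, 'yodowerfip' alone shows every Depanish change applied in order.

yodowerfip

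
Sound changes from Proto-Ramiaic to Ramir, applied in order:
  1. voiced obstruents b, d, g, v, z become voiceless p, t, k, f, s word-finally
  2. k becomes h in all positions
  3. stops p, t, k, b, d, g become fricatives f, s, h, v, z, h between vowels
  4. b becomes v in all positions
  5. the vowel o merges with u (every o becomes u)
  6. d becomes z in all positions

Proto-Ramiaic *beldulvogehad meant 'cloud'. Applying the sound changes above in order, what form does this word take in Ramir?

Ramir: *beldulvogehad
  beldulvogehad → beldulvogehat   [final devoicing]
  beldulvogehat (rule 2 does not apply)
  beldulvogehat → beldulvohehat   [intervocalic lenition]
  beldulvohehat → veldulvohehat   [unconditioned shift]
  veldulvohehat → veldulvuhehat   [vowel merger]
  veldulvuhehat → velzulvuhehat   [unconditioned shift]
  giving Ramir velzulvuhehat.

velzulvuhehat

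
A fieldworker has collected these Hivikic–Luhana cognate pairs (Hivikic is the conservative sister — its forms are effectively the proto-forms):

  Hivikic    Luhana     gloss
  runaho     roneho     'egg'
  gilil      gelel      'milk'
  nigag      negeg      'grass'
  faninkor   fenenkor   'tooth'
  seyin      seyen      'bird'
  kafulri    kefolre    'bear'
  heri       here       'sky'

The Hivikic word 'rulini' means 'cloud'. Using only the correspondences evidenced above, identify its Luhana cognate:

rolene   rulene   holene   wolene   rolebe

rolene

kafulri ~ kefolre — Hivikic u corresponds to Luhana o after a consonant, before a consonant other than r, m, n, p, b, f, v.
faninkor ~ fenenkor, seyin ~ seyen — Hivikic i corresponds to Luhana e after a consonant, before a nasal.
kafulri ~ kefolre, heri ~ here — Hivikic i corresponds to Luhana e word-finally.
Applying these to Hivikic 'rulini':
  rulini → rolini   (u→o after a consonant, before a consonant other than r, m, n, p, b, f, v)
  rolini → roleni   (i→e after a consonant, before a nasal)
  roleni → rolene   (i→e word-finally)
So the Luhana cognate is 'rolene'.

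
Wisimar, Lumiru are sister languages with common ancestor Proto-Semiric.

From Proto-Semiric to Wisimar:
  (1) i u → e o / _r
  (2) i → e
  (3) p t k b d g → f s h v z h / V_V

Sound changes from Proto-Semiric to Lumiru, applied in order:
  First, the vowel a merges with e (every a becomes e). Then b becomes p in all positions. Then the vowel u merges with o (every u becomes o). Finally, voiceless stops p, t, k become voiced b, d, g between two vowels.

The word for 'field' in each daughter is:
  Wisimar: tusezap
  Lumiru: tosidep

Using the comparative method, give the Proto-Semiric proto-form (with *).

*tusidap

Position 6: Wisimar has a, Lumiru has e. Wisimar preserves a here (none of its changes turn any other segment into a), so the proto-segment is *a.
Position 4: Wisimar has e, Lumiru has i. Lumiru preserves i here (none of its changes turn any other segment into i), so the proto-segment is *i.
Position 5: Wisimar has z, Lumiru has d. Taking the neighbouring segments as reconstructed: Wisimar z could go back to *d or *z; Lumiru d could go back to *t or *d — the one source consistent with every daughter is *d.
Verify the candidate proto-form against each daughter:
Wisimar: *tusidap > tusedap > tusezap  (by vowel merger, intervocalic lenition)
Lumiru: *tusidap
  tusidap → tusidep   [vowel merger]
  tusidep (rule 2 does not apply)
  tusidep → tosidep   [vowel merger]
  tosidep (rule 4 does not apply)
  giving Lumiru tosidep.
*tusidap is the unique common source.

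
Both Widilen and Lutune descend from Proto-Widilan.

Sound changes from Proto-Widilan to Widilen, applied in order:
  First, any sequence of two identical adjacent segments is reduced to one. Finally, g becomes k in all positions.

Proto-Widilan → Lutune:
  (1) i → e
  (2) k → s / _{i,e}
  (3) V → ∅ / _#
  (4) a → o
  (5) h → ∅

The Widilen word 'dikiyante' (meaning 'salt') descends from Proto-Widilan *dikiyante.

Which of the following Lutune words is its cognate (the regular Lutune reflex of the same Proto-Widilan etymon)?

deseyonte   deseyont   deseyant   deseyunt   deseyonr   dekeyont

deseyont

Lutune: *dikiyante
  dikiyante → dekeyante   [vowel merger]
  dekeyante → deseyante   [palatalisation]
  deseyante → deseyant   [apocope]
  deseyant → deseyont   [vowel merger]
  deseyont (rule 5 does not apply)
  giving Lutune deseyont.
Among the options, 'deseyont' alone shows every Lutune change applied in order.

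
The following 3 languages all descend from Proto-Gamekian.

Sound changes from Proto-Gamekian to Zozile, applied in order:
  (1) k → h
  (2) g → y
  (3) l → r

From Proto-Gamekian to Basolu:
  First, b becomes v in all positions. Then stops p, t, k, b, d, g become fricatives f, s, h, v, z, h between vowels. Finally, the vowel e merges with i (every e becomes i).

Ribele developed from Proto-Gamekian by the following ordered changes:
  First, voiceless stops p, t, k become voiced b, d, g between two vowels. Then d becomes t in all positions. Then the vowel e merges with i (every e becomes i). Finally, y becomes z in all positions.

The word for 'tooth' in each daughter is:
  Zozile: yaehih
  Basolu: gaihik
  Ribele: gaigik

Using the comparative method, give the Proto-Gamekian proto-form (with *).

*gaekik

Position 1: Zozile has y, Basolu has g, Ribele has g. Basolu preserves g here (none of its changes turn any other segment into g), so the proto-segment is *g.
Position 3: Zozile has e, Basolu has i, Ribele has i. Zozile preserves e here (none of its changes turn any other segment into e), so the proto-segment is *e.
Position 6: Zozile has h, Basolu has k, Ribele has k. Basolu preserves k here (none of its changes turn any other segment into k), so the proto-segment is *k.
Verify the candidate proto-form against each daughter:
Zozile: start from *gaekik.
  rule 1 (unconditioned shift): gaekik → gaehih
  rule 2 (unconditioned shift): gaehih → yaehih
  rule 3: no change — yaehih
  ⇒ Zozile yaehih
Basolu: *gaekik > gaehik > gaihik  (by intervocalic lenition, vowel merger)
Ribele: start from *gaekik.
  rule 1 (intervocalic voicing): gaekik → gaegik
  rule 2: no change — gaegik
  rule 3 (vowel merger): gaegik → gaigik
  rule 4: no change — gaigik
  ⇒ Ribele gaigik
No other proto-form is consistent with every reflex, so the reconstruction is *gaekik.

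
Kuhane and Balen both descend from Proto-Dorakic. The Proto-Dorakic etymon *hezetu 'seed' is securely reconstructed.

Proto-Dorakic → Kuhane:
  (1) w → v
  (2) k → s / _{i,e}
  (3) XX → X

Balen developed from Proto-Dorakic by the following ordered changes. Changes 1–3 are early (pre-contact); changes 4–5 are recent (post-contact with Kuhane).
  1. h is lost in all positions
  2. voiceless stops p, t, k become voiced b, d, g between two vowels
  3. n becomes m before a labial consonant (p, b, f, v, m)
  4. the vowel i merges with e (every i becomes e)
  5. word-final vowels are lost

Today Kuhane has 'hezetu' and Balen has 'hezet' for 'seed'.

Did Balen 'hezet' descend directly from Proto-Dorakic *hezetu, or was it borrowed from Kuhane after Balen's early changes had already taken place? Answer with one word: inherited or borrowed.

If inherited, *hezetu would pass through all of Balen's changes:
Balen: start from *hezetu.
  rule 1 (h-loss): hezetu → ezetu
  rule 2 (intervocalic voicing): ezetu → ezedu
  rule 3: no change — ezedu
  rule 4: no change — ezedu
  rule 5 (apocope): ezedu → ezed
  ⇒ Balen ezed
If borrowed from Kuhane 'hezetu' after the early changes, it would undergo only the recent ones:
  rule 4 (vowel merger): no change (hezetu)
  rule 5 (apocope): hezetu → hezet
  ⇒ as a loan: hezet
Balen 'hezet' matches the loan outcome 'hezet', not the inherited 'ezed' — it skipped the early Balen changes, so it was borrowed from Kuhane.

borrowed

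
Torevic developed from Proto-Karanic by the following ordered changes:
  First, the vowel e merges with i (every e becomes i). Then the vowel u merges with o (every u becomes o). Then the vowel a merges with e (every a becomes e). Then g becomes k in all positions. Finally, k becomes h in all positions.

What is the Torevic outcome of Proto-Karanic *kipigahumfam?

hipihehomfem

Torevic: *kipigahumfam
  kipigahumfam (rule 1 does not apply)
  kipigahumfam → kipigahomfam   [vowel merger]
  kipigahomfam → kipigehomfem   [vowel merger]
  kipigehomfem → kipikehomfem   [unconditioned shift]
  kipikehomfem → hipihehomfem   [unconditioned shift]
  giving Torevic hipihehomfem.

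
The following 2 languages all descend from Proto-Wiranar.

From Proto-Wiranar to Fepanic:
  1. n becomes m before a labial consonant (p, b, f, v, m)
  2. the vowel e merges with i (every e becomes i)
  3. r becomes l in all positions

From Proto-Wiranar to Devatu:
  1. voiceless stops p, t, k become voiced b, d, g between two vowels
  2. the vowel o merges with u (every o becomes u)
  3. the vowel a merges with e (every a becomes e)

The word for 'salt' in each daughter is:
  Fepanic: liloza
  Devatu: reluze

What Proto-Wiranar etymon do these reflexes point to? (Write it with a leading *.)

Position 4: Fepanic has o, Devatu has u. Fepanic preserves o here (none of its changes turn any other segment into o), so the proto-segment is *o.
Position 1: Fepanic has l, Devatu has r. Devatu preserves r here (none of its changes turn any other segment into r), so the proto-segment is *r.
Position 6: Fepanic has a, Devatu has e. Fepanic preserves a here (none of its changes turn any other segment into a), so the proto-segment is *a.
Verify the candidate proto-form against each daughter:
Fepanic: *reloza > riloza > liloza  (by vowel merger, unconditioned shift)
Devatu: start from *reloza.
  rule 1: no change — reloza
  rule 2 (vowel merger): reloza → reluza
  rule 3 (vowel merger): reluza → reluze
  ⇒ Devatu reluze
No other proto-form is consistent with every reflex, so the reconstruction is *reloza.

*reloza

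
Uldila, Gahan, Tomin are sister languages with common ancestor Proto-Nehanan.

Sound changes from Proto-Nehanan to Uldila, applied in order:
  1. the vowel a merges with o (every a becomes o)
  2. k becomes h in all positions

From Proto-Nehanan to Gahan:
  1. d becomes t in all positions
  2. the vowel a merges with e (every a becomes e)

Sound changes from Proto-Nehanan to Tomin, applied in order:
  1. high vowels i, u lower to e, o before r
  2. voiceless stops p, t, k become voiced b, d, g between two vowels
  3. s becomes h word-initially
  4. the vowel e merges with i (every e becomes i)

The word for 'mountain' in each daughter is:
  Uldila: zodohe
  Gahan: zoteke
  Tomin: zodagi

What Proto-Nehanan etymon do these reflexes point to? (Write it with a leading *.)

*zodake

Position 6: Uldila has e, Gahan has e, Tomin has i. Uldila preserves e here (none of its changes turn any other segment into e), so the proto-segment is *e.
Position 3: Uldila has d, Gahan has t, Tomin has d. Uldila preserves d here (none of its changes turn any other segment into d), so the proto-segment is *d.
Verify the candidate proto-form against each daughter:
Uldila: *zodake > zodoke > zodohe  (by vowel merger, unconditioned shift)
Gahan: start from *zodake.
  rule 1 (unconditioned shift): zodake → zotake
  rule 2 (vowel merger): zotake → zoteke
  ⇒ Gahan zoteke
Tomin: *zodake
  zodake (rule 1 does not apply)
  zodake → zodage   [intervocalic voicing]
  zodage (rule 3 does not apply)
  zodage → zodagi   [vowel merger]
  giving Tomin zodagi.
Only *zodake yields all of Uldila zodohe, Gahan zoteke, Tomin zodagi.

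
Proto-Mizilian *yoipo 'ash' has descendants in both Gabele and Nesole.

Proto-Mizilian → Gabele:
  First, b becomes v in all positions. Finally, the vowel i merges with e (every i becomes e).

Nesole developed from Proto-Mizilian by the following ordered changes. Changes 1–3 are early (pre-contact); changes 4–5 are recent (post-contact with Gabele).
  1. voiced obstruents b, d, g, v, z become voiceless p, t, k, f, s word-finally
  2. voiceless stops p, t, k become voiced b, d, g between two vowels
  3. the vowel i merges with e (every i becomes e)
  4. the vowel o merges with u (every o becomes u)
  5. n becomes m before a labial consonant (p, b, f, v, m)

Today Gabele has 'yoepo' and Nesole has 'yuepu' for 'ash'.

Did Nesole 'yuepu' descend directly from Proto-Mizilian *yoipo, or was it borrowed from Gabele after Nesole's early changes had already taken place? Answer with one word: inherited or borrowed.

borrowed

If inherited, *yoipo would pass through all of Nesole's changes:
Nesole: *yoipo > yoibo > yoebo > yuebu  (by intervocalic voicing, vowel merger, vowel merger)
If borrowed from Gabele 'yoepo' after the early changes, it would undergo only the recent ones:
  rule 4 (vowel merger): yoepo → yuepu
  rule 5 (nasal place assimilation): no change (yuepu)
  ⇒ as a loan: yuepu
Nesole 'yuepu' matches the loan outcome 'yuepu', not the inherited 'yuebu' — it skipped the early Nesole changes, so it was borrowed from Gabele.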